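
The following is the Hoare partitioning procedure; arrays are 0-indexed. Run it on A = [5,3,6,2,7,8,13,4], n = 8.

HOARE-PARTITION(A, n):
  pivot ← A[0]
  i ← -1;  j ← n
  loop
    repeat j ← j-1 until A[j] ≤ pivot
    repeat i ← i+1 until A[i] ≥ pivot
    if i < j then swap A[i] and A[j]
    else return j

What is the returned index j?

2

pivot = A[0] = 5; i = -1, j = 8
j→7 (A[7]=4≤5), i→0 (A[0]=5≥5); i<j, swap → [4,3,6,2,7,8,13,5]
j→3 (A[3]=2≤5), i→2 (A[2]=6≥5); i<j, swap → [4,3,2,6,7,8,13,5]
j→2, i→3; i≥j, return j=2. A = [4,3,2,6,7,8,13,5]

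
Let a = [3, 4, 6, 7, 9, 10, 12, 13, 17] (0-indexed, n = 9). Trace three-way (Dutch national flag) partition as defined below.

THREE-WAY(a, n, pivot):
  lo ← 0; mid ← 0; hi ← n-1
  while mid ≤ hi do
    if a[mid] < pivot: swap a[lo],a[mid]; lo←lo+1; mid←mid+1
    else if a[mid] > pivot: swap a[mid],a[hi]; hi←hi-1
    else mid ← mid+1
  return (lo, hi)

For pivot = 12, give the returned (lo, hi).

(6, 6)

lo=0 mid=0 hi=8
3<12: swap(0,0), lo=1 mid=1 ⇒ [3, 4, 6, 7, 9, 10, 12, 13, 17]
4<12: swap(1,1), lo=2 mid=2 ⇒ [3, 4, 6, 7, 9, 10, 12, 13, 17]
6<12: swap(2,2), lo=3 mid=3 ⇒ [3, 4, 6, 7, 9, 10, 12, 13, 17]
7<12: swap(3,3), lo=4 mid=4 ⇒ [3, 4, 6, 7, 9, 10, 12, 13, 17]
9<12: swap(4,4), lo=5 mid=5 ⇒ [3, 4, 6, 7, 9, 10, 12, 13, 17]
10<12: swap(5,5), lo=6 mid=6 ⇒ [3, 4, 6, 7, 9, 10, 12, 13, 17]
12=12: mid=7
13>12: swap(7,8), hi=7 ⇒ [3, 4, 6, 7, 9, 10, 12, 17, 13]
17>12: swap(7,7), hi=6 ⇒ [3, 4, 6, 7, 9, 10, 12, 17, 13]
done. lo=6 hi=6; a=[3, 4, 6, 7, 9, 10, 12, 17, 13]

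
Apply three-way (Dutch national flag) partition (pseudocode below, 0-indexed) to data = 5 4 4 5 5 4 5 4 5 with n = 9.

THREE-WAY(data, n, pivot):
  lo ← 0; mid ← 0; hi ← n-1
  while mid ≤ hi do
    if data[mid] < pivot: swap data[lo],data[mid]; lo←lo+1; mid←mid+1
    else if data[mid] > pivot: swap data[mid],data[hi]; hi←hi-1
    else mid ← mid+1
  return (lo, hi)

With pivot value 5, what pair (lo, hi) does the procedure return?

(4, 8)

pivot = 5; lo=0, mid=0, hi=8
data[mid]=5=5: mid=1
data[mid]=4<5: swap data[0],data[1]; lo=1,mid=2 → 4 5 4 5 5 4 5 4 5
data[mid]=4<5: swap data[1],data[2]; lo=2,mid=3 → 4 4 5 5 5 4 5 4 5
data[mid]=5=5: mid=4
data[mid]=5=5: mid=5
data[mid]=4<5: swap data[2],data[5]; lo=3,mid=6 → 4 4 4 5 5 5 5 4 5
data[mid]=5=5: mid=7
data[mid]=4<5: swap data[3],data[7]; lo=4,mid=8 → 4 4 4 4 5 5 5 5 5
data[mid]=5=5: mid=9
end: lo=4, hi=8; data = 4 4 4 4 5 5 5 5 5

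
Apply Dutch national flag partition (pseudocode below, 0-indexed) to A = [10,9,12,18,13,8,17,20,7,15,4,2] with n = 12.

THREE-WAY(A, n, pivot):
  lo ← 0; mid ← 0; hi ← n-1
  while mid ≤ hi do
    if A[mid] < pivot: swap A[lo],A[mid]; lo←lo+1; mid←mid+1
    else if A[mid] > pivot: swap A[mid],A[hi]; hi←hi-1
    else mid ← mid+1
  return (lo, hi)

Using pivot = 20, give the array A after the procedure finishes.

lo=0 mid=0 hi=11
10<20: swap(0,0), lo=1 mid=1 ⇒ [10,9,12,18,13,8,17,20,7,15,4,2]
9<20: swap(1,1), lo=2 mid=2 ⇒ [10,9,12,18,13,8,17,20,7,15,4,2]
12<20: swap(2,2), lo=3 mid=3 ⇒ [10,9,12,18,13,8,17,20,7,15,4,2]
18<20: swap(3,3), lo=4 mid=4 ⇒ [10,9,12,18,13,8,17,20,7,15,4,2]
13<20: swap(4,4), lo=5 mid=5 ⇒ [10,9,12,18,13,8,17,20,7,15,4,2]
8<20: swap(5,5), lo=6 mid=6 ⇒ [10,9,12,18,13,8,17,20,7,15,4,2]
17<20: swap(6,6), lo=7 mid=7 ⇒ [10,9,12,18,13,8,17,20,7,15,4,2]
20=20: mid=8
7<20: swap(7,8), lo=8 mid=9 ⇒ [10,9,12,18,13,8,17,7,20,15,4,2]
15<20: swap(8,9), lo=9 mid=10 ⇒ [10,9,12,18,13,8,17,7,15,20,4,2]
4<20: swap(9,10), lo=10 mid=11 ⇒ [10,9,12,18,13,8,17,7,15,4,20,2]
2<20: swap(10,11), lo=11 mid=12 ⇒ [10,9,12,18,13,8,17,7,15,4,2,20]
done. lo=11 hi=11; A=[10,9,12,18,13,8,17,7,15,4,2,20]

[10,9,12,18,13,8,17,7,15,4,2,20]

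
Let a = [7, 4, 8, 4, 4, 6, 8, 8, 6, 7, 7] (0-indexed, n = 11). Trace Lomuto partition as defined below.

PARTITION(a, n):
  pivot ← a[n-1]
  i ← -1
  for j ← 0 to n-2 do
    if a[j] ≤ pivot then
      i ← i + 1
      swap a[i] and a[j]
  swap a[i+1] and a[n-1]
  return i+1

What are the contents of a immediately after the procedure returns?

pivot = a[10] = 7; i = -1
j=0: a[0]=7 ≤ 7 → i=0, swap a[0],a[0] (no change) → [7, 4, 8, 4, 4, 6, 8, 8, 6, 7, 7]
j=1: a[1]=4 ≤ 7 → i=1, swap a[1],a[1] (no change) → [7, 4, 8, 4, 4, 6, 8, 8, 6, 7, 7]
j=2: a[2]=8 > 7 → no swap
j=3: a[3]=4 ≤ 7 → i=2, swap a[2],a[3] → [7, 4, 4, 8, 4, 6, 8, 8, 6, 7, 7]
j=4: a[4]=4 ≤ 7 → i=3, swap a[3],a[4] → [7, 4, 4, 4, 8, 6, 8, 8, 6, 7, 7]
j=5: a[5]=6 ≤ 7 → i=4, swap a[4],a[5] → [7, 4, 4, 4, 6, 8, 8, 8, 6, 7, 7]
j=6: a[6]=8 > 7 → no swap
j=7: a[7]=8 > 7 → no swap
j=8: a[8]=6 ≤ 7 → i=5, swap a[5],a[8] → [7, 4, 4, 4, 6, 6, 8, 8, 8, 7, 7]
j=9: a[9]=7 ≤ 7 → i=6, swap a[6],a[9] → [7, 4, 4, 4, 6, 6, 7, 8, 8, 8, 7]
final swap a[7],a[10] → [7, 4, 4, 4, 6, 6, 7, 7, 8, 8, 8]; return 7

[7, 4, 4, 4, 6, 6, 7, 7, 8, 8, 8]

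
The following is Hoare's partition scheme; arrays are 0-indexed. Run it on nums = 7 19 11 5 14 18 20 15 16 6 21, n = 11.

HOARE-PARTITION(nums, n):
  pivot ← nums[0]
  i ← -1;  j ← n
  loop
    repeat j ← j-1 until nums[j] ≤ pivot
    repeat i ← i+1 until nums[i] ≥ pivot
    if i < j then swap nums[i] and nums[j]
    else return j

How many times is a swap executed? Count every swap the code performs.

pivot=7
j stops at 9 (6), i stops at 0 (7); swap ⇒ 6 19 11 5 14 18 20 15 16 7 21
j stops at 3 (5), i stops at 1 (19); swap ⇒ 6 5 11 19 14 18 20 15 16 7 21
j stops at 1, i stops at 2; i≥j ⇒ return 1. nums=6 5 11 19 14 18 20 15 16 7 21

2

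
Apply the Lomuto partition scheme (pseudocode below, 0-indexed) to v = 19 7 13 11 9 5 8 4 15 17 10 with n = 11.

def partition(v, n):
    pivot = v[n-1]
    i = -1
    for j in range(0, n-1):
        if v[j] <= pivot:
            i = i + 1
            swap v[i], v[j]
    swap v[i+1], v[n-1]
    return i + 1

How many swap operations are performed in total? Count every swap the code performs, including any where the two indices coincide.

pivot = v[10] = 10; i = -1
j=0: v[0]=19 > 10 → no swap
j=1: v[1]=7 ≤ 10 → i=0, swap v[0],v[1] → 7 19 13 11 9 5 8 4 15 17 10
j=2: v[2]=13 > 10 → no swap
j=3: v[3]=11 > 10 → no swap
j=4: v[4]=9 ≤ 10 → i=1, swap v[1],v[4] → 7 9 13 11 19 5 8 4 15 17 10
j=5: v[5]=5 ≤ 10 → i=2, swap v[2],v[5] → 7 9 5 11 19 13 8 4 15 17 10
j=6: v[6]=8 ≤ 10 → i=3, swap v[3],v[6] → 7 9 5 8 19 13 11 4 15 17 10
j=7: v[7]=4 ≤ 10 → i=4, swap v[4],v[7] → 7 9 5 8 4 13 11 19 15 17 10
j=8: v[8]=15 > 10 → no swap
j=9: v[9]=17 > 10 → no swap
final swap v[5],v[10] → 7 9 5 8 4 10 11 19 15 17 13; return 5

6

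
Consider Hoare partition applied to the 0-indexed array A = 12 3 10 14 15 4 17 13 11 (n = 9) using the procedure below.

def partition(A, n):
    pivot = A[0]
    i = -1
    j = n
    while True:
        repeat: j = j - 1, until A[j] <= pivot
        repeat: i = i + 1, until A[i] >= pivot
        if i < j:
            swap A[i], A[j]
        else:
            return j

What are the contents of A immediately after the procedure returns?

11 3 10 4 15 14 17 13 12

pivot = A[0] = 12; i = -1, j = 9
j→8 (A[8]=11≤12), i→0 (A[0]=12≥12); i<j, swap → 11 3 10 14 15 4 17 13 12
j→5 (A[5]=4≤12), i→3 (A[3]=14≥12); i<j, swap → 11 3 10 4 15 14 17 13 12
j→3, i→4; i≥j, return j=3. A = 11 3 10 4 15 14 17 13 12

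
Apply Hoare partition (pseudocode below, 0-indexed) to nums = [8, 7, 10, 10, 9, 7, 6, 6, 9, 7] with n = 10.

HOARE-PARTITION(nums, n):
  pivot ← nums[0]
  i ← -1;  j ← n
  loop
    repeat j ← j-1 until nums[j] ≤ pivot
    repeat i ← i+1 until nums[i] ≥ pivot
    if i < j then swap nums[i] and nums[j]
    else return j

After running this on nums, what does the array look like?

[7, 7, 6, 6, 7, 9, 10, 10, 9, 8]

pivot = nums[0] = 8; i = -1, j = 10
j→9 (nums[9]=7≤8), i→0 (nums[0]=8≥8); i<j, swap → [7, 7, 10, 10, 9, 7, 6, 6, 9, 8]
j→7 (nums[7]=6≤8), i→2 (nums[2]=10≥8); i<j, swap → [7, 7, 6, 10, 9, 7, 6, 10, 9, 8]
j→6 (nums[6]=6≤8), i→3 (nums[3]=10≥8); i<j, swap → [7, 7, 6, 6, 9, 7, 10, 10, 9, 8]
j→5 (nums[5]=7≤8), i→4 (nums[4]=9≥8); i<j, swap → [7, 7, 6, 6, 7, 9, 10, 10, 9, 8]
j→4, i→5; i≥j, return j=4. nums = [7, 7, 6, 6, 7, 9, 10, 10, 9, 8]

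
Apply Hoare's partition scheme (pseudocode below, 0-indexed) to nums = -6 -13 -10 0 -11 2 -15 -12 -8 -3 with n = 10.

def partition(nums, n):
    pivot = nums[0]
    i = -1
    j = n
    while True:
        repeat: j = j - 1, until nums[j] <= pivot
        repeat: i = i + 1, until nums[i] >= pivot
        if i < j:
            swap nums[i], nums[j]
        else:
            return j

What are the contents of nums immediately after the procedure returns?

-8 -13 -10 -12 -11 -15 2 0 -6 -3

pivot=-6
j stops at 8 (-8), i stops at 0 (-6); swap ⇒ -8 -13 -10 0 -11 2 -15 -12 -6 -3
j stops at 7 (-12), i stops at 3 (0); swap ⇒ -8 -13 -10 -12 -11 2 -15 0 -6 -3
j stops at 6 (-15), i stops at 5 (2); swap ⇒ -8 -13 -10 -12 -11 -15 2 0 -6 -3
j stops at 5, i stops at 6; i≥j ⇒ return 5. nums=-8 -13 -10 -12 -11 -15 2 0 -6 -3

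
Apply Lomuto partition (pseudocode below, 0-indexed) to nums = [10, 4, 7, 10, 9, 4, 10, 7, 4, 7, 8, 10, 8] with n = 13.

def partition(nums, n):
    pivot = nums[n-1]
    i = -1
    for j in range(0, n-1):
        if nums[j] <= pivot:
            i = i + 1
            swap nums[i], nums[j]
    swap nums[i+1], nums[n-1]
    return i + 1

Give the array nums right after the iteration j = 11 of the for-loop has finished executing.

[4, 7, 4, 7, 4, 7, 8, 10, 9, 10, 10, 10, 8]

pivot=8, i=-1
j=0: 10>8, skip
j=1: 4≤8, i=0, swap(0,1) ⇒ [4, 10, 7, 10, 9, 4, 10, 7, 4, 7, 8, 10, 8]
j=2: 7≤8, i=1, swap(1,2) ⇒ [4, 7, 10, 10, 9, 4, 10, 7, 4, 7, 8, 10, 8]
j=3: 10>8, skip
j=4: 9>8, skip
j=5: 4≤8, i=2, swap(2,5) ⇒ [4, 7, 4, 10, 9, 10, 10, 7, 4, 7, 8, 10, 8]
j=6: 10>8, skip
j=7: 7≤8, i=3, swap(3,7) ⇒ [4, 7, 4, 7, 9, 10, 10, 10, 4, 7, 8, 10, 8]
j=8: 4≤8, i=4, swap(4,8) ⇒ [4, 7, 4, 7, 4, 10, 10, 10, 9, 7, 8, 10, 8]
j=9: 7≤8, i=5, swap(5,9) ⇒ [4, 7, 4, 7, 4, 7, 10, 10, 9, 10, 8, 10, 8]
j=10: 8≤8, i=6, swap(6,10) ⇒ [4, 7, 4, 7, 4, 7, 8, 10, 9, 10, 10, 10, 8]
j=11: 10>8, skip
(after j=11) nums = [4, 7, 4, 7, 4, 7, 8, 10, 9, 10, 10, 10, 8]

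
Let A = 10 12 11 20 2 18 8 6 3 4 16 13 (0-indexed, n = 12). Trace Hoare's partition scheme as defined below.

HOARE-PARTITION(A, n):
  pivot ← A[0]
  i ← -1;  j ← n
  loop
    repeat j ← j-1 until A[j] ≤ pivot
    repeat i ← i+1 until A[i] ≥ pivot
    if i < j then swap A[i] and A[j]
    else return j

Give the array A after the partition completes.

4 3 6 8 2 18 20 11 12 10 16 13

pivot=10
j stops at 9 (4), i stops at 0 (10); swap ⇒ 4 12 11 20 2 18 8 6 3 10 16 13
j stops at 8 (3), i stops at 1 (12); swap ⇒ 4 3 11 20 2 18 8 6 12 10 16 13
j stops at 7 (6), i stops at 2 (11); swap ⇒ 4 3 6 20 2 18 8 11 12 10 16 13
j stops at 6 (8), i stops at 3 (20); swap ⇒ 4 3 6 8 2 18 20 11 12 10 16 13
j stops at 4, i stops at 5; i≥j ⇒ return 4. A=4 3 6 8 2 18 20 11 12 10 16 13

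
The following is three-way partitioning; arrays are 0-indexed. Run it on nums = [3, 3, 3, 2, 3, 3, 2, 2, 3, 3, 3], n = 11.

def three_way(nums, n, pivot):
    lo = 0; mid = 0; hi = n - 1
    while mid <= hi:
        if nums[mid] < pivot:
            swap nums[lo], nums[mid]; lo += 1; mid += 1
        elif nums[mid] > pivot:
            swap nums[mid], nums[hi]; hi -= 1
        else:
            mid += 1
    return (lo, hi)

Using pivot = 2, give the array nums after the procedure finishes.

pivot = 2; lo=0, mid=0, hi=10
nums[mid]=3>2: swap nums[0],nums[10]; hi=9 → [3, 3, 3, 2, 3, 3, 2, 2, 3, 3, 3]
nums[mid]=3>2: swap nums[0],nums[9]; hi=8 → [3, 3, 3, 2, 3, 3, 2, 2, 3, 3, 3]
nums[mid]=3>2: swap nums[0],nums[8]; hi=7 → [3, 3, 3, 2, 3, 3, 2, 2, 3, 3, 3]
nums[mid]=3>2: swap nums[0],nums[7]; hi=6 → [2, 3, 3, 2, 3, 3, 2, 3, 3, 3, 3]
nums[mid]=2=2: mid=1
nums[mid]=3>2: swap nums[1],nums[6]; hi=5 → [2, 2, 3, 2, 3, 3, 3, 3, 3, 3, 3]
nums[mid]=2=2: mid=2
nums[mid]=3>2: swap nums[2],nums[5]; hi=4 → [2, 2, 3, 2, 3, 3, 3, 3, 3, 3, 3]
nums[mid]=3>2: swap nums[2],nums[4]; hi=3 → [2, 2, 3, 2, 3, 3, 3, 3, 3, 3, 3]
nums[mid]=3>2: swap nums[2],nums[3]; hi=2 → [2, 2, 2, 3, 3, 3, 3, 3, 3, 3, 3]
nums[mid]=2=2: mid=3
end: lo=0, hi=2; nums = [2, 2, 2, 3, 3, 3, 3, 3, 3, 3, 3]

[2, 2, 2, 3, 3, 3, 3, 3, 3, 3, 3]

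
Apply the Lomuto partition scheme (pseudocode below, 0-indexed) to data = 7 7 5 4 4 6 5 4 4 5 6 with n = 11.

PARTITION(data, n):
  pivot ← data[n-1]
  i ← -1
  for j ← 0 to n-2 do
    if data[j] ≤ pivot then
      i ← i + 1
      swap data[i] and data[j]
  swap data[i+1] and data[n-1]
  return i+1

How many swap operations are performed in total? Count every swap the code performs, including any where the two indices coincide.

9

pivot=6, i=-1
j=0: 7>6, skip
j=1: 7>6, skip
j=2: 5≤6, i=0, swap(0,2) ⇒ 5 7 7 4 4 6 5 4 4 5 6
j=3: 4≤6, i=1, swap(1,3) ⇒ 5 4 7 7 4 6 5 4 4 5 6
j=4: 4≤6, i=2, swap(2,4) ⇒ 5 4 4 7 7 6 5 4 4 5 6
j=5: 6≤6, i=3, swap(3,5) ⇒ 5 4 4 6 7 7 5 4 4 5 6
j=6: 5≤6, i=4, swap(4,6) ⇒ 5 4 4 6 5 7 7 4 4 5 6
j=7: 4≤6, i=5, swap(5,7) ⇒ 5 4 4 6 5 4 7 7 4 5 6
j=8: 4≤6, i=6, swap(6,8) ⇒ 5 4 4 6 5 4 4 7 7 5 6
j=9: 5≤6, i=7, swap(7,9) ⇒ 5 4 4 6 5 4 4 5 7 7 6
swap(8,10) ⇒ 5 4 4 6 5 4 4 5 6 7 7; return 8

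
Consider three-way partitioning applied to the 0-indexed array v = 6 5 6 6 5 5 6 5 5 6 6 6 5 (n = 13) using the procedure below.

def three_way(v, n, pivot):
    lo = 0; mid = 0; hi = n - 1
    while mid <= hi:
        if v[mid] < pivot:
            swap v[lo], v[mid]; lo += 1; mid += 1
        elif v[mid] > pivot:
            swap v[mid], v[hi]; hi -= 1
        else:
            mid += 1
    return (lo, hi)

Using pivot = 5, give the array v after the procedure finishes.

5 5 5 5 5 5 6 6 6 6 6 6 6

pivot = 5; lo=0, mid=0, hi=12
v[mid]=6>5: swap v[0],v[12]; hi=11 → 5 5 6 6 5 5 6 5 5 6 6 6 6
v[mid]=5=5: mid=1
v[mid]=5=5: mid=2
v[mid]=6>5: swap v[2],v[11]; hi=10 → 5 5 6 6 5 5 6 5 5 6 6 6 6
v[mid]=6>5: swap v[2],v[10]; hi=9 → 5 5 6 6 5 5 6 5 5 6 6 6 6
v[mid]=6>5: swap v[2],v[9]; hi=8 → 5 5 6 6 5 5 6 5 5 6 6 6 6
v[mid]=6>5: swap v[2],v[8]; hi=7 → 5 5 5 6 5 5 6 5 6 6 6 6 6
v[mid]=5=5: mid=3
v[mid]=6>5: swap v[3],v[7]; hi=6 → 5 5 5 5 5 5 6 6 6 6 6 6 6
v[mid]=5=5: mid=4
v[mid]=5=5: mid=5
v[mid]=5=5: mid=6
v[mid]=6>5: swap v[6],v[6]; hi=5 → 5 5 5 5 5 5 6 6 6 6 6 6 6
end: lo=0, hi=5; v = 5 5 5 5 5 5 6 6 6 6 6 6 6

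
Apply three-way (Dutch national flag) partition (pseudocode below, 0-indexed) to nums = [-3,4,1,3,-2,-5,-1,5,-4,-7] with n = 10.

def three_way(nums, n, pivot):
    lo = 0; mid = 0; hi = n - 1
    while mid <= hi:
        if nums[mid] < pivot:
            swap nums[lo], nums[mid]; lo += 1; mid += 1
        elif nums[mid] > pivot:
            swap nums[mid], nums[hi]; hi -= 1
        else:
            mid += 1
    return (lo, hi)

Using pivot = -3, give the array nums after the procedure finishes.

[-7,-4,-5,-3,-2,-1,5,3,1,4]

pivot = -3; lo=0, mid=0, hi=9
nums[mid]=-3=-3: mid=1
nums[mid]=4>-3: swap nums[1],nums[9]; hi=8 → [-3,-7,1,3,-2,-5,-1,5,-4,4]
nums[mid]=-7<-3: swap nums[0],nums[1]; lo=1,mid=2 → [-7,-3,1,3,-2,-5,-1,5,-4,4]
nums[mid]=1>-3: swap nums[2],nums[8]; hi=7 → [-7,-3,-4,3,-2,-5,-1,5,1,4]
nums[mid]=-4<-3: swap nums[1],nums[2]; lo=2,mid=3 → [-7,-4,-3,3,-2,-5,-1,5,1,4]
nums[mid]=3>-3: swap nums[3],nums[7]; hi=6 → [-7,-4,-3,5,-2,-5,-1,3,1,4]
nums[mid]=5>-3: swap nums[3],nums[6]; hi=5 → [-7,-4,-3,-1,-2,-5,5,3,1,4]
nums[mid]=-1>-3: swap nums[3],nums[5]; hi=4 → [-7,-4,-3,-5,-2,-1,5,3,1,4]
nums[mid]=-5<-3: swap nums[2],nums[3]; lo=3,mid=4 → [-7,-4,-5,-3,-2,-1,5,3,1,4]
nums[mid]=-2>-3: swap nums[4],nums[4]; hi=3 → [-7,-4,-5,-3,-2,-1,5,3,1,4]
end: lo=3, hi=3; nums = [-7,-4,-5,-3,-2,-1,5,3,1,4]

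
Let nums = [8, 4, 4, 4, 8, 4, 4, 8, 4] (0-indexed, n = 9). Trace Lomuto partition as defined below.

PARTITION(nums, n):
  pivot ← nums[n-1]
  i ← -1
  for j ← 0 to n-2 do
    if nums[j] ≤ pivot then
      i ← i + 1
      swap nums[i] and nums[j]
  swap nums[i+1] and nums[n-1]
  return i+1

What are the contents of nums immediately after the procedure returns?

[4, 4, 4, 4, 4, 4, 8, 8, 8]

pivot = nums[8] = 4; i = -1
j=0: nums[0]=8 > 4 → no swap
j=1: nums[1]=4 ≤ 4 → i=0, swap nums[0],nums[1] → [4, 8, 4, 4, 8, 4, 4, 8, 4]
j=2: nums[2]=4 ≤ 4 → i=1, swap nums[1],nums[2] → [4, 4, 8, 4, 8, 4, 4, 8, 4]
j=3: nums[3]=4 ≤ 4 → i=2, swap nums[2],nums[3] → [4, 4, 4, 8, 8, 4, 4, 8, 4]
j=4: nums[4]=8 > 4 → no swap
j=5: nums[5]=4 ≤ 4 → i=3, swap nums[3],nums[5] → [4, 4, 4, 4, 8, 8, 4, 8, 4]
j=6: nums[6]=4 ≤ 4 → i=4, swap nums[4],nums[6] → [4, 4, 4, 4, 4, 8, 8, 8, 4]
j=7: nums[7]=8 > 4 → no swap
final swap nums[5],nums[8] → [4, 4, 4, 4, 4, 4, 8, 8, 8]; return 5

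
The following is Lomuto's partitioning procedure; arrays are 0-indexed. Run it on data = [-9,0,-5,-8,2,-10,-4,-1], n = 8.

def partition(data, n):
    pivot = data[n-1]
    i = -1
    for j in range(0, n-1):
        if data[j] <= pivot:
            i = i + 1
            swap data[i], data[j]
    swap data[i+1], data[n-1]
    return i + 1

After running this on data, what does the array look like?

pivot = data[7] = -1; i = -1
j=0: data[0]=-9 ≤ -1 → i=0, swap data[0],data[0] (no change) → [-9,0,-5,-8,2,-10,-4,-1]
j=1: data[1]=0 > -1 → no swap
j=2: data[2]=-5 ≤ -1 → i=1, swap data[1],data[2] → [-9,-5,0,-8,2,-10,-4,-1]
j=3: data[3]=-8 ≤ -1 → i=2, swap data[2],data[3] → [-9,-5,-8,0,2,-10,-4,-1]
j=4: data[4]=2 > -1 → no swap
j=5: data[5]=-10 ≤ -1 → i=3, swap data[3],data[5] → [-9,-5,-8,-10,2,0,-4,-1]
j=6: data[6]=-4 ≤ -1 → i=4, swap data[4],data[6] → [-9,-5,-8,-10,-4,0,2,-1]
final swap data[5],data[7] → [-9,-5,-8,-10,-4,-1,2,0]; return 5

[-9,-5,-8,-10,-4,-1,2,0]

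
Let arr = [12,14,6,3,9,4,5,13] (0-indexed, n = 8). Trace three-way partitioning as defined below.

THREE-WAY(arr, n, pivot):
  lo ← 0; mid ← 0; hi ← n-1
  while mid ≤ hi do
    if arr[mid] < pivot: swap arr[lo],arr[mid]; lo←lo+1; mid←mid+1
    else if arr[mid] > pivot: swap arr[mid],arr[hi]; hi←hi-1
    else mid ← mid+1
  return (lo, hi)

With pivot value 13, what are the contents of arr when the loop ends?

lo=0 mid=0 hi=7
12<13: swap(0,0), lo=1 mid=1 ⇒ [12,14,6,3,9,4,5,13]
14>13: swap(1,7), hi=6 ⇒ [12,13,6,3,9,4,5,14]
13=13: mid=2
6<13: swap(1,2), lo=2 mid=3 ⇒ [12,6,13,3,9,4,5,14]
3<13: swap(2,3), lo=3 mid=4 ⇒ [12,6,3,13,9,4,5,14]
9<13: swap(3,4), lo=4 mid=5 ⇒ [12,6,3,9,13,4,5,14]
4<13: swap(4,5), lo=5 mid=6 ⇒ [12,6,3,9,4,13,5,14]
5<13: swap(5,6), lo=6 mid=7 ⇒ [12,6,3,9,4,5,13,14]
done. lo=6 hi=6; arr=[12,6,3,9,4,5,13,14]

[12,6,3,9,4,5,13,14]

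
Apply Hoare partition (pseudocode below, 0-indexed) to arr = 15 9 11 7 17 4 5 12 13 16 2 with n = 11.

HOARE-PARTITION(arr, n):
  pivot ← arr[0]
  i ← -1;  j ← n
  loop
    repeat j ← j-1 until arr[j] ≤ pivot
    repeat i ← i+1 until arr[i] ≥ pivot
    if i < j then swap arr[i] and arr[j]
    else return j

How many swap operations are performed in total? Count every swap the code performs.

pivot = arr[0] = 15; i = -1, j = 11
j→10 (arr[10]=2≤15), i→0 (arr[0]=15≥15); i<j, swap → 2 9 11 7 17 4 5 12 13 16 15
j→8 (arr[8]=13≤15), i→4 (arr[4]=17≥15); i<j, swap → 2 9 11 7 13 4 5 12 17 16 15
j→7, i→8; i≥j, return j=7. arr = 2 9 11 7 13 4 5 12 17 16 15

2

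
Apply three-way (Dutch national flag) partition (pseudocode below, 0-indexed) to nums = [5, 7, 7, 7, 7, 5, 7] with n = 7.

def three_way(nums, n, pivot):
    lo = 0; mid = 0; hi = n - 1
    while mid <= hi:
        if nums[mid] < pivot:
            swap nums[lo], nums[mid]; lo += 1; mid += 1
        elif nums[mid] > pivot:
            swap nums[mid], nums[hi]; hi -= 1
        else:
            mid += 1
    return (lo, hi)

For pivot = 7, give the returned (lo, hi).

(2, 6)

lo=0 mid=0 hi=6
5<7: swap(0,0), lo=1 mid=1 ⇒ [5, 7, 7, 7, 7, 5, 7]
7=7: mid=2
7=7: mid=3
7=7: mid=4
7=7: mid=5
5<7: swap(1,5), lo=2 mid=6 ⇒ [5, 5, 7, 7, 7, 7, 7]
7=7: mid=7
done. lo=2 hi=6; nums=[5, 5, 7, 7, 7, 7, 7]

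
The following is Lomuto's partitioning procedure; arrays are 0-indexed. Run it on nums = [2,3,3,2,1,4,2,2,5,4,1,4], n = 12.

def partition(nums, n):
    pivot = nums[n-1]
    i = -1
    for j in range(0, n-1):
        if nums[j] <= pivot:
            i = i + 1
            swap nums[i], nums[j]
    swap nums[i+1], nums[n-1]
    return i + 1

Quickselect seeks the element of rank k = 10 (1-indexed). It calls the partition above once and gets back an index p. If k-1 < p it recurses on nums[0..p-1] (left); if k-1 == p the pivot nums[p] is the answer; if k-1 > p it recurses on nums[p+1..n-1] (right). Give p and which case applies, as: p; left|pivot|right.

pivot = nums[11] = 4; i = -1
j=0: nums[0]=2 ≤ 4 → i=0, swap nums[0],nums[0] (no change) → [2,3,3,2,1,4,2,2,5,4,1,4]
j=1: nums[1]=3 ≤ 4 → i=1, swap nums[1],nums[1] (no change) → [2,3,3,2,1,4,2,2,5,4,1,4]
j=2: nums[2]=3 ≤ 4 → i=2, swap nums[2],nums[2] (no change) → [2,3,3,2,1,4,2,2,5,4,1,4]
j=3: nums[3]=2 ≤ 4 → i=3, swap nums[3],nums[3] (no change) → [2,3,3,2,1,4,2,2,5,4,1,4]
j=4: nums[4]=1 ≤ 4 → i=4, swap nums[4],nums[4] (no change) → [2,3,3,2,1,4,2,2,5,4,1,4]
j=5: nums[5]=4 ≤ 4 → i=5, swap nums[5],nums[5] (no change) → [2,3,3,2,1,4,2,2,5,4,1,4]
j=6: nums[6]=2 ≤ 4 → i=6, swap nums[6],nums[6] (no change) → [2,3,3,2,1,4,2,2,5,4,1,4]
j=7: nums[7]=2 ≤ 4 → i=7, swap nums[7],nums[7] (no change) → [2,3,3,2,1,4,2,2,5,4,1,4]
j=8: nums[8]=5 > 4 → no swap
j=9: nums[9]=4 ≤ 4 → i=8, swap nums[8],nums[9] → [2,3,3,2,1,4,2,2,4,5,1,4]
j=10: nums[10]=1 ≤ 4 → i=9, swap nums[9],nums[10] → [2,3,3,2,1,4,2,2,4,1,5,4]
final swap nums[10],nums[11] → [2,3,3,2,1,4,2,2,4,1,4,5]; return 10
p = 10; k-1 = 9 < 10 ⇒ left

10; left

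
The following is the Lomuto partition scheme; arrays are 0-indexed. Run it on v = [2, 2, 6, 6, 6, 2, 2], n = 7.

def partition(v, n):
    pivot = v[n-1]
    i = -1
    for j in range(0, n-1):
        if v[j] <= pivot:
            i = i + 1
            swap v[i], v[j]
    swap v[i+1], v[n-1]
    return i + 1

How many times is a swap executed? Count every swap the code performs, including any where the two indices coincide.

4

pivot = v[6] = 2; i = -1
j=0: v[0]=2 ≤ 2 → i=0, swap v[0],v[0] (no change) → [2, 2, 6, 6, 6, 2, 2]
j=1: v[1]=2 ≤ 2 → i=1, swap v[1],v[1] (no change) → [2, 2, 6, 6, 6, 2, 2]
j=2: v[2]=6 > 2 → no swap
j=3: v[3]=6 > 2 → no swap
j=4: v[4]=6 > 2 → no swap
j=5: v[5]=2 ≤ 2 → i=2, swap v[2],v[5] → [2, 2, 2, 6, 6, 6, 2]
final swap v[3],v[6] → [2, 2, 2, 2, 6, 6, 6]; return 3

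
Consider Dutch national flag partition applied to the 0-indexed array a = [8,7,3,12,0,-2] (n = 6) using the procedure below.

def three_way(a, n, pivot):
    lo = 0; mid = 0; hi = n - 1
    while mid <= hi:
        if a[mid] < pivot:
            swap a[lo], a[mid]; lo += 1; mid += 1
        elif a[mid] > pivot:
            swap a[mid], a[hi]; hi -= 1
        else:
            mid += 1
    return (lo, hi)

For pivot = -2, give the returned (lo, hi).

(0, 0)

lo=0 mid=0 hi=5
8>-2: swap(0,5), hi=4 ⇒ [-2,7,3,12,0,8]
-2=-2: mid=1
7>-2: swap(1,4), hi=3 ⇒ [-2,0,3,12,7,8]
0>-2: swap(1,3), hi=2 ⇒ [-2,12,3,0,7,8]
12>-2: swap(1,2), hi=1 ⇒ [-2,3,12,0,7,8]
3>-2: swap(1,1), hi=0 ⇒ [-2,3,12,0,7,8]
done. lo=0 hi=0; a=[-2,3,12,0,7,8]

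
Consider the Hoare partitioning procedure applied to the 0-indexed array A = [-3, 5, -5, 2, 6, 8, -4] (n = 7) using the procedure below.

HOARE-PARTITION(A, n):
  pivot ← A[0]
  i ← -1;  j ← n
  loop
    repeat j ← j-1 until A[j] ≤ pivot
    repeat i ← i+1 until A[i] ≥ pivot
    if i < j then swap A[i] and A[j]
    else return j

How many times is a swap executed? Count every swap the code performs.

pivot = A[0] = -3; i = -1, j = 7
j→6 (A[6]=-4≤-3), i→0 (A[0]=-3≥-3); i<j, swap → [-4, 5, -5, 2, 6, 8, -3]
j→2 (A[2]=-5≤-3), i→1 (A[1]=5≥-3); i<j, swap → [-4, -5, 5, 2, 6, 8, -3]
j→1, i→2; i≥j, return j=1. A = [-4, -5, 5, 2, 6, 8, -3]

2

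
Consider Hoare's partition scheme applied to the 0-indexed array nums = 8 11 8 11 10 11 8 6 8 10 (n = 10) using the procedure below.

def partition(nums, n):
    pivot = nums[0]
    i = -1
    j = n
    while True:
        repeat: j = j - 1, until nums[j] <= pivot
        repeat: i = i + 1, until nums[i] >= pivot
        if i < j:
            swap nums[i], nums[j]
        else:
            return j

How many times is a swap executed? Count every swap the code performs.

3

pivot=8
j stops at 8 (8), i stops at 0 (8); swap ⇒ 8 11 8 11 10 11 8 6 8 10
j stops at 7 (6), i stops at 1 (11); swap ⇒ 8 6 8 11 10 11 8 11 8 10
j stops at 6 (8), i stops at 2 (8); swap ⇒ 8 6 8 11 10 11 8 11 8 10
j stops at 2, i stops at 3; i≥j ⇒ return 2. nums=8 6 8 11 10 11 8 11 8 10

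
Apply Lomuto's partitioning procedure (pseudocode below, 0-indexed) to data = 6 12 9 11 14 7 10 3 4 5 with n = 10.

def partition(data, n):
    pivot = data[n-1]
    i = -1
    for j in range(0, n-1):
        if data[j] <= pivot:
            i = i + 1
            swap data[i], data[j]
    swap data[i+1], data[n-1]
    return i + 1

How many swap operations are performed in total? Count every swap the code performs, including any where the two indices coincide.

pivot = data[9] = 5; i = -1
j=0: data[0]=6 > 5 → no swap
j=1: data[1]=12 > 5 → no swap
j=2: data[2]=9 > 5 → no swap
j=3: data[3]=11 > 5 → no swap
j=4: data[4]=14 > 5 → no swap
j=5: data[5]=7 > 5 → no swap
j=6: data[6]=10 > 5 → no swap
j=7: data[7]=3 ≤ 5 → i=0, swap data[0],data[7] → 3 12 9 11 14 7 10 6 4 5
j=8: data[8]=4 ≤ 5 → i=1, swap data[1],data[8] → 3 4 9 11 14 7 10 6 12 5
final swap data[2],data[9] → 3 4 5 11 14 7 10 6 12 9; return 2

3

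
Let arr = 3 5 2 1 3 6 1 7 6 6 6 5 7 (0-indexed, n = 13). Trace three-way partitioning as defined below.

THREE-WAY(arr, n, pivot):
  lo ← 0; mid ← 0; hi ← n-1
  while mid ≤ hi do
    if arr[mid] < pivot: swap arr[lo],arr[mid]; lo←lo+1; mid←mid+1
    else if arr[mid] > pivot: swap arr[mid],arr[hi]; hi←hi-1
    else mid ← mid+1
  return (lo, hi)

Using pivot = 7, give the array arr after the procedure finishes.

3 5 2 1 3 6 1 6 6 6 5 7 7

pivot = 7; lo=0, mid=0, hi=12
arr[mid]=3<7: swap arr[0],arr[0]; lo=1,mid=1 → 3 5 2 1 3 6 1 7 6 6 6 5 7
arr[mid]=5<7: swap arr[1],arr[1]; lo=2,mid=2 → 3 5 2 1 3 6 1 7 6 6 6 5 7
arr[mid]=2<7: swap arr[2],arr[2]; lo=3,mid=3 → 3 5 2 1 3 6 1 7 6 6 6 5 7
arr[mid]=1<7: swap arr[3],arr[3]; lo=4,mid=4 → 3 5 2 1 3 6 1 7 6 6 6 5 7
arr[mid]=3<7: swap arr[4],arr[4]; lo=5,mid=5 → 3 5 2 1 3 6 1 7 6 6 6 5 7
arr[mid]=6<7: swap arr[5],arr[5]; lo=6,mid=6 → 3 5 2 1 3 6 1 7 6 6 6 5 7
arr[mid]=1<7: swap arr[6],arr[6]; lo=7,mid=7 → 3 5 2 1 3 6 1 7 6 6 6 5 7
arr[mid]=7=7: mid=8
arr[mid]=6<7: swap arr[7],arr[8]; lo=8,mid=9 → 3 5 2 1 3 6 1 6 7 6 6 5 7
arr[mid]=6<7: swap arr[8],arr[9]; lo=9,mid=10 → 3 5 2 1 3 6 1 6 6 7 6 5 7
arr[mid]=6<7: swap arr[9],arr[10]; lo=10,mid=11 → 3 5 2 1 3 6 1 6 6 6 7 5 7
arr[mid]=5<7: swap arr[10],arr[11]; lo=11,mid=12 → 3 5 2 1 3 6 1 6 6 6 5 7 7
arr[mid]=7=7: mid=13
end: lo=11, hi=12; arr = 3 5 2 1 3 6 1 6 6 6 5 7 7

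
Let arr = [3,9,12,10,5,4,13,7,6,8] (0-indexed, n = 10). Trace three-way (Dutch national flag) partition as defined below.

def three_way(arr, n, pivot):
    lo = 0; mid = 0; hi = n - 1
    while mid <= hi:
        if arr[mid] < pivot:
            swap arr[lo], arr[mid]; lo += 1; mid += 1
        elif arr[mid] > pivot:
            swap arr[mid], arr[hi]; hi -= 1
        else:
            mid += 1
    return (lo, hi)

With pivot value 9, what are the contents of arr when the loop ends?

pivot = 9; lo=0, mid=0, hi=9
arr[mid]=3<9: swap arr[0],arr[0]; lo=1,mid=1 → [3,9,12,10,5,4,13,7,6,8]
arr[mid]=9=9: mid=2
arr[mid]=12>9: swap arr[2],arr[9]; hi=8 → [3,9,8,10,5,4,13,7,6,12]
arr[mid]=8<9: swap arr[1],arr[2]; lo=2,mid=3 → [3,8,9,10,5,4,13,7,6,12]
arr[mid]=10>9: swap arr[3],arr[8]; hi=7 → [3,8,9,6,5,4,13,7,10,12]
arr[mid]=6<9: swap arr[2],arr[3]; lo=3,mid=4 → [3,8,6,9,5,4,13,7,10,12]
arr[mid]=5<9: swap arr[3],arr[4]; lo=4,mid=5 → [3,8,6,5,9,4,13,7,10,12]
arr[mid]=4<9: swap arr[4],arr[5]; lo=5,mid=6 → [3,8,6,5,4,9,13,7,10,12]
arr[mid]=13>9: swap arr[6],arr[7]; hi=6 → [3,8,6,5,4,9,7,13,10,12]
arr[mid]=7<9: swap arr[5],arr[6]; lo=6,mid=7 → [3,8,6,5,4,7,9,13,10,12]
end: lo=6, hi=6; arr = [3,8,6,5,4,7,9,13,10,12]

[3,8,6,5,4,7,9,13,10,12]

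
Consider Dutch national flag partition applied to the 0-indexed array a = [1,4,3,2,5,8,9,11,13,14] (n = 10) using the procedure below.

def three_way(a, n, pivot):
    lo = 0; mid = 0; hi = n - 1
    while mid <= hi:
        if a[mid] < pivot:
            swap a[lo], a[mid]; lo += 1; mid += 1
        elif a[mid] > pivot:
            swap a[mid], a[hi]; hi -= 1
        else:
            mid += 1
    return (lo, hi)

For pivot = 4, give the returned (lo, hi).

lo=0 mid=0 hi=9
1<4: swap(0,0), lo=1 mid=1 ⇒ [1,4,3,2,5,8,9,11,13,14]
4=4: mid=2
3<4: swap(1,2), lo=2 mid=3 ⇒ [1,3,4,2,5,8,9,11,13,14]
2<4: swap(2,3), lo=3 mid=4 ⇒ [1,3,2,4,5,8,9,11,13,14]
5>4: swap(4,9), hi=8 ⇒ [1,3,2,4,14,8,9,11,13,5]
14>4: swap(4,8), hi=7 ⇒ [1,3,2,4,13,8,9,11,14,5]
13>4: swap(4,7), hi=6 ⇒ [1,3,2,4,11,8,9,13,14,5]
11>4: swap(4,6), hi=5 ⇒ [1,3,2,4,9,8,11,13,14,5]
9>4: swap(4,5), hi=4 ⇒ [1,3,2,4,8,9,11,13,14,5]
8>4: swap(4,4), hi=3 ⇒ [1,3,2,4,8,9,11,13,14,5]
done. lo=3 hi=3; a=[1,3,2,4,8,9,11,13,14,5]

(3, 3)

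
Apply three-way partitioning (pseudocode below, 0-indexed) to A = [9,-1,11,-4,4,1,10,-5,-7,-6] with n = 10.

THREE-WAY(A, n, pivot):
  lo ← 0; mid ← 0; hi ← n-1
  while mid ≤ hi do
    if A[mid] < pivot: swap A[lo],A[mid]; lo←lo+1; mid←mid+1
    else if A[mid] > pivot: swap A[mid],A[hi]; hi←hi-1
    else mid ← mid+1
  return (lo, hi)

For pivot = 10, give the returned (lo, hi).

(8, 8)

lo=0 mid=0 hi=9
9<10: swap(0,0), lo=1 mid=1 ⇒ [9,-1,11,-4,4,1,10,-5,-7,-6]
-1<10: swap(1,1), lo=2 mid=2 ⇒ [9,-1,11,-4,4,1,10,-5,-7,-6]
11>10: swap(2,9), hi=8 ⇒ [9,-1,-6,-4,4,1,10,-5,-7,11]
-6<10: swap(2,2), lo=3 mid=3 ⇒ [9,-1,-6,-4,4,1,10,-5,-7,11]
-4<10: swap(3,3), lo=4 mid=4 ⇒ [9,-1,-6,-4,4,1,10,-5,-7,11]
4<10: swap(4,4), lo=5 mid=5 ⇒ [9,-1,-6,-4,4,1,10,-5,-7,11]
1<10: swap(5,5), lo=6 mid=6 ⇒ [9,-1,-6,-4,4,1,10,-5,-7,11]
10=10: mid=7
-5<10: swap(6,7), lo=7 mid=8 ⇒ [9,-1,-6,-4,4,1,-5,10,-7,11]
-7<10: swap(7,8), lo=8 mid=9 ⇒ [9,-1,-6,-4,4,1,-5,-7,10,11]
done. lo=8 hi=8; A=[9,-1,-6,-4,4,1,-5,-7,10,11]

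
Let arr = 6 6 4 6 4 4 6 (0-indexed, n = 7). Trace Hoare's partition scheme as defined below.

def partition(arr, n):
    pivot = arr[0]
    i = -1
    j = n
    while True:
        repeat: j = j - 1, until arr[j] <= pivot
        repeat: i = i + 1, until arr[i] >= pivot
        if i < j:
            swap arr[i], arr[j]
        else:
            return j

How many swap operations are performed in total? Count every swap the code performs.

pivot=6
j stops at 6 (6), i stops at 0 (6); swap ⇒ 6 6 4 6 4 4 6
j stops at 5 (4), i stops at 1 (6); swap ⇒ 6 4 4 6 4 6 6
j stops at 4 (4), i stops at 3 (6); swap ⇒ 6 4 4 4 6 6 6
j stops at 3, i stops at 4; i≥j ⇒ return 3. arr=6 4 4 4 6 6 6

3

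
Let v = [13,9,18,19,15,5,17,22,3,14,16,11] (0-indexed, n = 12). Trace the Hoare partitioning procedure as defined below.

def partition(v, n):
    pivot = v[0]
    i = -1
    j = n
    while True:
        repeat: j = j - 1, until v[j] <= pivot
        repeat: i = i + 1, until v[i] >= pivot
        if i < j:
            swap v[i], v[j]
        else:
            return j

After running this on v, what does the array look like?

pivot = v[0] = 13; i = -1, j = 12
j→11 (v[11]=11≤13), i→0 (v[0]=13≥13); i<j, swap → [11,9,18,19,15,5,17,22,3,14,16,13]
j→8 (v[8]=3≤13), i→2 (v[2]=18≥13); i<j, swap → [11,9,3,19,15,5,17,22,18,14,16,13]
j→5 (v[5]=5≤13), i→3 (v[3]=19≥13); i<j, swap → [11,9,3,5,15,19,17,22,18,14,16,13]
j→3, i→4; i≥j, return j=3. v = [11,9,3,5,15,19,17,22,18,14,16,13]

[11,9,3,5,15,19,17,22,18,14,16,13]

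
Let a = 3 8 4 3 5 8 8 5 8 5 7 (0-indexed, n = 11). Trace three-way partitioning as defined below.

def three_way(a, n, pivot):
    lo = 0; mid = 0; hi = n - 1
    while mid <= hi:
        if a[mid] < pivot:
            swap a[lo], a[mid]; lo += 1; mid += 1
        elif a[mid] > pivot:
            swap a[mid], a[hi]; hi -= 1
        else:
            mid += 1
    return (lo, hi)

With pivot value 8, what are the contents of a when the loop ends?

3 4 3 5 5 5 7 8 8 8 8

lo=0 mid=0 hi=10
3<8: swap(0,0), lo=1 mid=1 ⇒ 3 8 4 3 5 8 8 5 8 5 7
8=8: mid=2
4<8: swap(1,2), lo=2 mid=3 ⇒ 3 4 8 3 5 8 8 5 8 5 7
3<8: swap(2,3), lo=3 mid=4 ⇒ 3 4 3 8 5 8 8 5 8 5 7
5<8: swap(3,4), lo=4 mid=5 ⇒ 3 4 3 5 8 8 8 5 8 5 7
8=8: mid=6
8=8: mid=7
5<8: swap(4,7), lo=5 mid=8 ⇒ 3 4 3 5 5 8 8 8 8 5 7
8=8: mid=9
5<8: swap(5,9), lo=6 mid=10 ⇒ 3 4 3 5 5 5 8 8 8 8 7
7<8: swap(6,10), lo=7 mid=11 ⇒ 3 4 3 5 5 5 7 8 8 8 8
done. lo=7 hi=10; a=3 4 3 5 5 5 7 8 8 8 8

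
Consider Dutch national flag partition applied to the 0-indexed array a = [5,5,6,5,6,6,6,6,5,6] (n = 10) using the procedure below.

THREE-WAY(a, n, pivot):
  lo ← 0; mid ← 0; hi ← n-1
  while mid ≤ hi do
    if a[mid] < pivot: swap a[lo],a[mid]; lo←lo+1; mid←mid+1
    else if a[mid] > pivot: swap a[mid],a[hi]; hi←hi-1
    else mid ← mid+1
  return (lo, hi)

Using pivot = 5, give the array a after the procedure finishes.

[5,5,5,5,6,6,6,6,6,6]

pivot = 5; lo=0, mid=0, hi=9
a[mid]=5=5: mid=1
a[mid]=5=5: mid=2
a[mid]=6>5: swap a[2],a[9]; hi=8 → [5,5,6,5,6,6,6,6,5,6]
a[mid]=6>5: swap a[2],a[8]; hi=7 → [5,5,5,5,6,6,6,6,6,6]
a[mid]=5=5: mid=3
a[mid]=5=5: mid=4
a[mid]=6>5: swap a[4],a[7]; hi=6 → [5,5,5,5,6,6,6,6,6,6]
a[mid]=6>5: swap a[4],a[6]; hi=5 → [5,5,5,5,6,6,6,6,6,6]
a[mid]=6>5: swap a[4],a[5]; hi=4 → [5,5,5,5,6,6,6,6,6,6]
a[mid]=6>5: swap a[4],a[4]; hi=3 → [5,5,5,5,6,6,6,6,6,6]
end: lo=0, hi=3; a = [5,5,5,5,6,6,6,6,6,6]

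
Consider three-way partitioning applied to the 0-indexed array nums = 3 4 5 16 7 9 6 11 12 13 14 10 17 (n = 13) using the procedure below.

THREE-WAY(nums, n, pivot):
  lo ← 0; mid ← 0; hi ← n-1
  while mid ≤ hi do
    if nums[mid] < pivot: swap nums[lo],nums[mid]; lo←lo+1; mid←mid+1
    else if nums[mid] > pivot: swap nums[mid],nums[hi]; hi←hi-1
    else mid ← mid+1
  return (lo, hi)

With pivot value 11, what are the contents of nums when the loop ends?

3 4 5 10 7 9 6 11 13 14 12 17 16

pivot = 11; lo=0, mid=0, hi=12
nums[mid]=3<11: swap nums[0],nums[0]; lo=1,mid=1 → 3 4 5 16 7 9 6 11 12 13 14 10 17
nums[mid]=4<11: swap nums[1],nums[1]; lo=2,mid=2 → 3 4 5 16 7 9 6 11 12 13 14 10 17
nums[mid]=5<11: swap nums[2],nums[2]; lo=3,mid=3 → 3 4 5 16 7 9 6 11 12 13 14 10 17
nums[mid]=16>11: swap nums[3],nums[12]; hi=11 → 3 4 5 17 7 9 6 11 12 13 14 10 16
nums[mid]=17>11: swap nums[3],nums[11]; hi=10 → 3 4 5 10 7 9 6 11 12 13 14 17 16
nums[mid]=10<11: swap nums[3],nums[3]; lo=4,mid=4 → 3 4 5 10 7 9 6 11 12 13 14 17 16
nums[mid]=7<11: swap nums[4],nums[4]; lo=5,mid=5 → 3 4 5 10 7 9 6 11 12 13 14 17 16
nums[mid]=9<11: swap nums[5],nums[5]; lo=6,mid=6 → 3 4 5 10 7 9 6 11 12 13 14 17 16
nums[mid]=6<11: swap nums[6],nums[6]; lo=7,mid=7 → 3 4 5 10 7 9 6 11 12 13 14 17 16
nums[mid]=11=11: mid=8
nums[mid]=12>11: swap nums[8],nums[10]; hi=9 → 3 4 5 10 7 9 6 11 14 13 12 17 16
nums[mid]=14>11: swap nums[8],nums[9]; hi=8 → 3 4 5 10 7 9 6 11 13 14 12 17 16
nums[mid]=13>11: swap nums[8],nums[8]; hi=7 → 3 4 5 10 7 9 6 11 13 14 12 17 16
end: lo=7, hi=7; nums = 3 4 5 10 7 9 6 11 13 14 12 17 16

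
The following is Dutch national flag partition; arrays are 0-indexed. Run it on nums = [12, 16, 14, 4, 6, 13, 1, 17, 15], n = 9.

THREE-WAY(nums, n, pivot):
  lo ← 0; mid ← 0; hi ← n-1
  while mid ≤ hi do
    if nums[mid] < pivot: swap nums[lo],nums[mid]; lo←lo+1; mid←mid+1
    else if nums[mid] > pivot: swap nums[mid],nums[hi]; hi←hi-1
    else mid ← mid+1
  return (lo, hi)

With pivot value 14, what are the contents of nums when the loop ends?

[12, 1, 4, 6, 13, 14, 17, 15, 16]

pivot = 14; lo=0, mid=0, hi=8
nums[mid]=12<14: swap nums[0],nums[0]; lo=1,mid=1 → [12, 16, 14, 4, 6, 13, 1, 17, 15]
nums[mid]=16>14: swap nums[1],nums[8]; hi=7 → [12, 15, 14, 4, 6, 13, 1, 17, 16]
nums[mid]=15>14: swap nums[1],nums[7]; hi=6 → [12, 17, 14, 4, 6, 13, 1, 15, 16]
nums[mid]=17>14: swap nums[1],nums[6]; hi=5 → [12, 1, 14, 4, 6, 13, 17, 15, 16]
nums[mid]=1<14: swap nums[1],nums[1]; lo=2,mid=2 → [12, 1, 14, 4, 6, 13, 17, 15, 16]
nums[mid]=14=14: mid=3
nums[mid]=4<14: swap nums[2],nums[3]; lo=3,mid=4 → [12, 1, 4, 14, 6, 13, 17, 15, 16]
nums[mid]=6<14: swap nums[3],nums[4]; lo=4,mid=5 → [12, 1, 4, 6, 14, 13, 17, 15, 16]
nums[mid]=13<14: swap nums[4],nums[5]; lo=5,mid=6 → [12, 1, 4, 6, 13, 14, 17, 15, 16]
end: lo=5, hi=5; nums = [12, 1, 4, 6, 13, 14, 17, 15, 16]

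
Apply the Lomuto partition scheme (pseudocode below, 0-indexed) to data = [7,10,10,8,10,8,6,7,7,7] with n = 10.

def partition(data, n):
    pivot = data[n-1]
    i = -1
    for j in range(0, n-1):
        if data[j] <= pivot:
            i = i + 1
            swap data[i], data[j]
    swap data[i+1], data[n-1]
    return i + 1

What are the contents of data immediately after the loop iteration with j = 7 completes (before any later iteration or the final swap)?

pivot = data[9] = 7; i = -1
j=0: data[0]=7 ≤ 7 → i=0, swap data[0],data[0] (no change) → [7,10,10,8,10,8,6,7,7,7]
j=1: data[1]=10 > 7 → no swap
j=2: data[2]=10 > 7 → no swap
j=3: data[3]=8 > 7 → no swap
j=4: data[4]=10 > 7 → no swap
j=5: data[5]=8 > 7 → no swap
j=6: data[6]=6 ≤ 7 → i=1, swap data[1],data[6] → [7,6,10,8,10,8,10,7,7,7]
j=7: data[7]=7 ≤ 7 → i=2, swap data[2],data[7] → [7,6,7,8,10,8,10,10,7,7]
(after j=7) data = [7,6,7,8,10,8,10,10,7,7]

[7,6,7,8,10,8,10,10,7,7]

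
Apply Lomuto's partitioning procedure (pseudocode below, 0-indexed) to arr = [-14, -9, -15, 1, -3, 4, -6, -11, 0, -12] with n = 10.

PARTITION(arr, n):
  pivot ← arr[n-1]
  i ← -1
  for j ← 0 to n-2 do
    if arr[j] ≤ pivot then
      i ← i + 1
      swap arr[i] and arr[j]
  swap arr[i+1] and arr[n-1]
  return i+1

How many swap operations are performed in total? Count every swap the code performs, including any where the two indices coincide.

pivot = arr[9] = -12; i = -1
j=0: arr[0]=-14 ≤ -12 → i=0, swap arr[0],arr[0] (no change) → [-14, -9, -15, 1, -3, 4, -6, -11, 0, -12]
j=1: arr[1]=-9 > -12 → no swap
j=2: arr[2]=-15 ≤ -12 → i=1, swap arr[1],arr[2] → [-14, -15, -9, 1, -3, 4, -6, -11, 0, -12]
j=3: arr[3]=1 > -12 → no swap
j=4: arr[4]=-3 > -12 → no swap
j=5: arr[5]=4 > -12 → no swap
j=6: arr[6]=-6 > -12 → no swap
j=7: arr[7]=-11 > -12 → no swap
j=8: arr[8]=0 > -12 → no swap
final swap arr[2],arr[9] → [-14, -15, -12, 1, -3, 4, -6, -11, 0, -9]; return 2

3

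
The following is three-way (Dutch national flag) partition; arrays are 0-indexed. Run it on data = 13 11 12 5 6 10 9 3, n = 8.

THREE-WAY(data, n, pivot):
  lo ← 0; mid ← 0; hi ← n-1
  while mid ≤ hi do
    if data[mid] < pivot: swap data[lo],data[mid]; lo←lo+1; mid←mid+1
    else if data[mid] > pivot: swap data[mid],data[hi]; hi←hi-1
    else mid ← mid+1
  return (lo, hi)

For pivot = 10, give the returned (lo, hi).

lo=0 mid=0 hi=7
13>10: swap(0,7), hi=6 ⇒ 3 11 12 5 6 10 9 13
3<10: swap(0,0), lo=1 mid=1 ⇒ 3 11 12 5 6 10 9 13
11>10: swap(1,6), hi=5 ⇒ 3 9 12 5 6 10 11 13
9<10: swap(1,1), lo=2 mid=2 ⇒ 3 9 12 5 6 10 11 13
12>10: swap(2,5), hi=4 ⇒ 3 9 10 5 6 12 11 13
10=10: mid=3
5<10: swap(2,3), lo=3 mid=4 ⇒ 3 9 5 10 6 12 11 13
6<10: swap(3,4), lo=4 mid=5 ⇒ 3 9 5 6 10 12 11 13
done. lo=4 hi=4; data=3 9 5 6 10 12 11 13

(4, 4)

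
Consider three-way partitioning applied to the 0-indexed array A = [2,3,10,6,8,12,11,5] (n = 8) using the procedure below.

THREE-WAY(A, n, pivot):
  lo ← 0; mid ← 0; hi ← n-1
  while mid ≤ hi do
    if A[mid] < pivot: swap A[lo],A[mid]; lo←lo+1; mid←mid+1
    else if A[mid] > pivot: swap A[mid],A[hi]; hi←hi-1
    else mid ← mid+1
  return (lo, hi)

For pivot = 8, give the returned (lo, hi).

lo=0 mid=0 hi=7
2<8: swap(0,0), lo=1 mid=1 ⇒ [2,3,10,6,8,12,11,5]
3<8: swap(1,1), lo=2 mid=2 ⇒ [2,3,10,6,8,12,11,5]
10>8: swap(2,7), hi=6 ⇒ [2,3,5,6,8,12,11,10]
5<8: swap(2,2), lo=3 mid=3 ⇒ [2,3,5,6,8,12,11,10]
6<8: swap(3,3), lo=4 mid=4 ⇒ [2,3,5,6,8,12,11,10]
8=8: mid=5
12>8: swap(5,6), hi=5 ⇒ [2,3,5,6,8,11,12,10]
11>8: swap(5,5), hi=4 ⇒ [2,3,5,6,8,11,12,10]
done. lo=4 hi=4; A=[2,3,5,6,8,11,12,10]

(4, 4)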